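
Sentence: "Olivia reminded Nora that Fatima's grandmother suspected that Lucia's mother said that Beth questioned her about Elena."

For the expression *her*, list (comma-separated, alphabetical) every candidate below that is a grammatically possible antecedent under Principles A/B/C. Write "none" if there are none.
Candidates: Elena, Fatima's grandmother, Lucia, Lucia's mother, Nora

*her* is a pronoun; Principle B requires it to be free in its binding domain — the clause headed by 'questioned'.
— Elena: second object of the clause headed by 'questioned'; is c-commanded by the pronoun; coreference would bind this R-expression — blocked (Principle C).
— Fatima's grandmother: subject of the clause headed by 'suspected'; c-commands the pronoun but lies outside its binding domain — allowed.
— Lucia: possessor inside the subject DP of the clause headed by 'said'; does not c-command the pronoun — Principle B does not apply; allowed.
— Lucia's mother: subject of the clause headed by 'said'; c-commands the pronoun but lies outside its binding domain — allowed.
— Nora: object of the matrix clause; c-commands the pronoun but lies outside its binding domain — allowed.

Fatima's grandmother, Lucia, Lucia's mother, Nora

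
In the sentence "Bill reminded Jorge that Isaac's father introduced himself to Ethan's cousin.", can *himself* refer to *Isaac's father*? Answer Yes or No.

*himself* is a reflexive; Principle A requires it to be bound within its binding domain — the clause headed by 'introduced'.
— Isaac's father: subject of the clause headed by 'introduced'; c-commands the reflexive within its binding domain — allowed (Principle A).

Yes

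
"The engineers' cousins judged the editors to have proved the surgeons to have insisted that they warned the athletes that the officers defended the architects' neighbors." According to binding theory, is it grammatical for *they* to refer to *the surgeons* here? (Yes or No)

Yes

*the surgeons* is an R-expression; Principle C requires it to be free (not bound by any c-commanding expression).
— they: subject of the clause headed by 'warned'; the pronoun does not c-command the R-expression — coreference allowed.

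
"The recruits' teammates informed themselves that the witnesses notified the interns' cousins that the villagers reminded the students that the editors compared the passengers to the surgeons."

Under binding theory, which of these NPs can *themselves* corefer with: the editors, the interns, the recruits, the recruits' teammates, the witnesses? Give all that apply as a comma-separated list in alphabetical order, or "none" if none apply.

the recruits' teammates

*themselves* is a reflexive; Principle A requires it to be bound within its binding domain — the matrix clause.
— the editors: subject of the clause headed by 'compared'; does not c-command the reflexive — cannot bind it (Principle A).
— the interns: possessor inside the object DP of the clause headed by 'notified'; does not c-command the reflexive — cannot bind it (Principle A).
— the recruits: possessor inside the subject DP of the matrix clause; does not c-command the reflexive — cannot bind it (Principle A).
— the recruits' teammates: subject of the matrix clause; c-commands the reflexive within its binding domain — allowed (Principle A).
— the witnesses: subject of the clause headed by 'notified'; does not c-command the reflexive — cannot bind it (Principle A).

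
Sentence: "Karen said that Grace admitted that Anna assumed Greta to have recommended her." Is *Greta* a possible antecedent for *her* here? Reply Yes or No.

*her* is a pronoun; Principle B requires it to be free in its binding domain — the clause headed by 'recommended'.
— Greta: subject of the clause headed by 'recommended'; c-commands the pronoun within its binding domain — blocked (Principle B).

No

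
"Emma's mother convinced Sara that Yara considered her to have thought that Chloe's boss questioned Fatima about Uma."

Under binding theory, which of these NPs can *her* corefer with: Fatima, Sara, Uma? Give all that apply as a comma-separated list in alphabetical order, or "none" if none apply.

Sara

*her* is a pronoun; Principle B requires it to be free in its binding domain — the clause headed by 'considered'.
— Fatima: object of the clause headed by 'questioned'; is c-commanded by the pronoun; coreference would bind this R-expression — blocked (Principle C).
— Sara: object of the matrix clause; c-commands the pronoun but lies outside its binding domain — allowed.
— Uma: second object of the clause headed by 'questioned'; is c-commanded by the pronoun; coreference would bind this R-expression — blocked (Principle C).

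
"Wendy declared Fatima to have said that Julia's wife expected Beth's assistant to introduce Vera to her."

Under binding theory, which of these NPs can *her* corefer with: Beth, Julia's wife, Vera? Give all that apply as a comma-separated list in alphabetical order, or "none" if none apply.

Beth, Julia's wife

*her* is a pronoun; Principle B requires it to be free in its binding domain — the clause headed by 'introduce'.
— Beth: possessor inside the subject DP of the clause headed by 'introduce'; does not c-command the pronoun — Principle B does not apply; allowed.
— Julia's wife: subject of the clause headed by 'expected'; c-commands the pronoun but lies outside its binding domain — allowed.
— Vera: object of the clause headed by 'introduce'; c-commands the pronoun within its binding domain — blocked (Principle B).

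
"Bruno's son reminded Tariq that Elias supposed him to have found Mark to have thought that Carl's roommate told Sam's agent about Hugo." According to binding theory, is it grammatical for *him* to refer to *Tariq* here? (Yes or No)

Yes

*Tariq* is an R-expression; Principle C requires it to be free (not bound by any c-commanding expression).
— him: subject of the clause headed by 'found'; the pronoun does not c-command the R-expression — coreference allowed.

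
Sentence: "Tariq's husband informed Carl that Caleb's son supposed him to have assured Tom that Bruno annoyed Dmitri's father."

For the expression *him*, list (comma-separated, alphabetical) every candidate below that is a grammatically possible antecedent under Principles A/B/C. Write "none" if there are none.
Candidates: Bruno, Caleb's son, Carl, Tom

Carl

*him* is a pronoun; Principle B requires it to be free in its binding domain — the clause headed by 'supposed'.
— Bruno: subject of the clause headed by 'annoyed'; is c-commanded by the pronoun; coreference would bind this R-expression — blocked (Principle C).
— Caleb's son: subject of the clause headed by 'supposed'; c-commands the pronoun within its binding domain — blocked (Principle B).
— Carl: object of the matrix clause; c-commands the pronoun but lies outside its binding domain — allowed.
— Tom: object of the clause headed by 'assured'; is c-commanded by the pronoun; coreference would bind this R-expression — blocked (Principle C).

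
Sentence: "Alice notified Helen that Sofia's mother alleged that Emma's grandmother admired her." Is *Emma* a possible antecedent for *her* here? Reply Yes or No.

Yes

*her* is a pronoun; Principle B requires it to be free in its binding domain — the clause headed by 'admired'.
— Emma: possessor inside the subject DP of the clause headed by 'admired'; does not c-command the pronoun — Principle B does not apply; allowed.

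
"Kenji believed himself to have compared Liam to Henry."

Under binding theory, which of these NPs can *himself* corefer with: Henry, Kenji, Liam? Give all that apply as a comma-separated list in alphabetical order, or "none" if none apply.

*himself* is a reflexive; Principle A requires it to be bound within its binding domain — the matrix clause.
— Henry: second object of the clause headed by 'compared'; does not c-command the reflexive — cannot bind it (Principle A).
— Kenji: subject of the matrix clause; c-commands the reflexive within its binding domain — allowed (Principle A).
— Liam: object of the clause headed by 'compared'; does not c-command the reflexive — cannot bind it (Principle A).

Kenji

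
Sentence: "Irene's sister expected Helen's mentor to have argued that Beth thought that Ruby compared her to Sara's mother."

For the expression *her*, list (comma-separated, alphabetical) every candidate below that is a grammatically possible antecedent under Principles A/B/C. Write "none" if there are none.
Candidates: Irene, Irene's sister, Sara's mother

*her* is a pronoun; Principle B requires it to be free in its binding domain — the clause headed by 'compared'.
— Irene: possessor inside the subject DP of the matrix clause; does not c-command the pronoun — Principle B does not apply; allowed.
— Irene's sister: subject of the matrix clause; c-commands the pronoun but lies outside its binding domain — allowed.
— Sara's mother: second object of the clause headed by 'compared'; is c-commanded by the pronoun; coreference would bind this R-expression — blocked (Principle C).

Irene, Irene's sister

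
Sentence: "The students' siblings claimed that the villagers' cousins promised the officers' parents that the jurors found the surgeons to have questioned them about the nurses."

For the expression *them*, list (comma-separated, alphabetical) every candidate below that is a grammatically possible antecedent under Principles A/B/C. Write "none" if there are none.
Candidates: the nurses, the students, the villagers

the students, the villagers

*them* is a pronoun; Principle B requires it to be free in its binding domain — the clause headed by 'questioned'.
— the nurses: second object of the clause headed by 'questioned'; is c-commanded by the pronoun; coreference would bind this R-expression — blocked (Principle C).
— the students: possessor inside the subject DP of the matrix clause; does not c-command the pronoun — Principle B does not apply; allowed.
— the villagers: possessor inside the subject DP of the clause headed by 'promised'; does not c-command the pronoun — Principle B does not apply; allowed.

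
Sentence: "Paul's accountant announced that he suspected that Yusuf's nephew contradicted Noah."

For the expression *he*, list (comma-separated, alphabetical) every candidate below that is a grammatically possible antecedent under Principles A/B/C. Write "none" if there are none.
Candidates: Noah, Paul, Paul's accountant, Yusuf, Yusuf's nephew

Paul, Paul's accountant

*he* is a pronoun; Principle B requires it to be free in its binding domain — the clause headed by 'suspected'.
— Noah: object of the clause headed by 'contradicted'; is c-commanded by the pronoun; coreference would bind this R-expression — blocked (Principle C).
— Paul: possessor inside the subject DP of the matrix clause; does not c-command the pronoun — Principle B does not apply; allowed.
— Paul's accountant: subject of the matrix clause; c-commands the pronoun but lies outside its binding domain — allowed.
— Yusuf: possessor inside the subject DP of the clause headed by 'contradicted'; is c-commanded by the pronoun; coreference would bind this R-expression — blocked (Principle C).
— Yusuf's nephew: subject of the clause headed by 'contradicted'; is c-commanded by the pronoun; coreference would bind this R-expression — blocked (Principle C).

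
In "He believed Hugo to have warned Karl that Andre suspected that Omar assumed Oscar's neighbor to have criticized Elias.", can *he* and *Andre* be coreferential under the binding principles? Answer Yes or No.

*Andre* is an R-expression; Principle C requires it to be free (not bound by any c-commanding expression).
— he: subject of the matrix clause; the pronoun c-commands the R-expression — coreference blocked (Principle C).

No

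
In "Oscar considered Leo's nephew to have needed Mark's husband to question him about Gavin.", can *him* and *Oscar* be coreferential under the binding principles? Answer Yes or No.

*Oscar* is an R-expression; Principle C requires it to be free (not bound by any c-commanding expression).
— him: object of the clause headed by 'question'; the pronoun does not c-command the R-expression — coreference allowed.

Yes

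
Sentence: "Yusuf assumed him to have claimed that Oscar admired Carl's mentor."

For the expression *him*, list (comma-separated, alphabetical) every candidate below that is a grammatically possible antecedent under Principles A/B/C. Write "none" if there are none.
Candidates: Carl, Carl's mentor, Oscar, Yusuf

none

*him* is a pronoun; Principle B requires it to be free in its binding domain — the matrix clause.
— Carl: possessor inside the object DP of the clause headed by 'admired'; is c-commanded by the pronoun; coreference would bind this R-expression — blocked (Principle C).
— Carl's mentor: object of the clause headed by 'admired'; is c-commanded by the pronoun; coreference would bind this R-expression — blocked (Principle C).
— Oscar: subject of the clause headed by 'admired'; is c-commanded by the pronoun; coreference would bind this R-expression — blocked (Principle C).
— Yusuf: subject of the matrix clause; c-commands the pronoun within its binding domain — blocked (Principle B).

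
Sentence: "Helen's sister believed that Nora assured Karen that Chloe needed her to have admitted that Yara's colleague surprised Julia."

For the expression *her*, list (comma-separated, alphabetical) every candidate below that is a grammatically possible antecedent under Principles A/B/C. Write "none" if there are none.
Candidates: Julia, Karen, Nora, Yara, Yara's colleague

*her* is a pronoun; Principle B requires it to be free in its binding domain — the clause headed by 'needed'.
— Julia: object of the clause headed by 'surprised'; is c-commanded by the pronoun; coreference would bind this R-expression — blocked (Principle C).
— Karen: object of the clause headed by 'assured'; c-commands the pronoun but lies outside its binding domain — allowed.
— Nora: subject of the clause headed by 'assured'; c-commands the pronoun but lies outside its binding domain — allowed.
— Yara: possessor inside the subject DP of the clause headed by 'surprised'; is c-commanded by the pronoun; coreference would bind this R-expression — blocked (Principle C).
— Yara's colleague: subject of the clause headed by 'surprised'; is c-commanded by the pronoun; coreference would bind this R-expression — blocked (Principle C).

Karen, Nora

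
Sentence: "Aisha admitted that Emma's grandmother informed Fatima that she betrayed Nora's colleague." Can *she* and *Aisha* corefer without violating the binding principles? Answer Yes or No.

*Aisha* is an R-expression; Principle C requires it to be free (not bound by any c-commanding expression).
— she: subject of the clause headed by 'betrayed'; the pronoun does not c-command the R-expression — coreference allowed.

Yes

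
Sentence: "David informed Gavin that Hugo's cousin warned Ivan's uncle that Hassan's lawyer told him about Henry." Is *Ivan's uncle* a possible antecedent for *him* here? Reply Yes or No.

*him* is a pronoun; Principle B requires it to be free in its binding domain — the clause headed by 'told'.
— Ivan's uncle: object of the clause headed by 'warned'; c-commands the pronoun but lies outside its binding domain — allowed.

Yes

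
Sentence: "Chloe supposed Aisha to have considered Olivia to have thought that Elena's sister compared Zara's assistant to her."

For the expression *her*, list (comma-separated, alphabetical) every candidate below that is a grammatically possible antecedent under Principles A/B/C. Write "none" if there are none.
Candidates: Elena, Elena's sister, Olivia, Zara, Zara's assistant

*her* is a pronoun; Principle B requires it to be free in its binding domain — the clause headed by 'compared'.
— Elena: possessor inside the subject DP of the clause headed by 'compared'; does not c-command the pronoun — Principle B does not apply; allowed.
— Elena's sister: subject of the clause headed by 'compared'; c-commands the pronoun within its binding domain — blocked (Principle B).
— Olivia: subject of the clause headed by 'thought'; c-commands the pronoun but lies outside its binding domain — allowed.
— Zara: possessor inside the object DP of the clause headed by 'compared'; does not c-command the pronoun — Principle B does not apply; allowed.
— Zara's assistant: object of the clause headed by 'compared'; c-commands the pronoun within its binding domain — blocked (Principle B).

Elena, Olivia, Zara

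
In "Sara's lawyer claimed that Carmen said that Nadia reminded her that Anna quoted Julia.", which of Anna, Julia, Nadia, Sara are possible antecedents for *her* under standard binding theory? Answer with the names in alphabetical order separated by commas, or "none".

*her* is a pronoun; Principle B requires it to be free in its binding domain — the clause headed by 'reminded'.
— Anna: subject of the clause headed by 'quoted'; is c-commanded by the pronoun; coreference would bind this R-expression — blocked (Principle C).
— Julia: object of the clause headed by 'quoted'; is c-commanded by the pronoun; coreference would bind this R-expression — blocked (Principle C).
— Nadia: subject of the clause headed by 'reminded'; c-commands the pronoun within its binding domain — blocked (Principle B).
— Sara: possessor inside the subject DP of the matrix clause; does not c-command the pronoun — Principle B does not apply; allowed.

Sara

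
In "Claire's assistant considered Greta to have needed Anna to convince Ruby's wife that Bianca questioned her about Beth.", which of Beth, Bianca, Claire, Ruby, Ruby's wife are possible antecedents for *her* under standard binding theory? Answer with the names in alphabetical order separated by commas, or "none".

*her* is a pronoun; Principle B requires it to be free in its binding domain — the clause headed by 'questioned'.
— Beth: second object of the clause headed by 'questioned'; is c-commanded by the pronoun; coreference would bind this R-expression — blocked (Principle C).
— Bianca: subject of the clause headed by 'questioned'; c-commands the pronoun within its binding domain — blocked (Principle B).
— Claire: possessor inside the subject DP of the matrix clause; does not c-command the pronoun — Principle B does not apply; allowed.
— Ruby: possessor inside the object DP of the clause headed by 'convince'; does not c-command the pronoun — Principle B does not apply; allowed.
— Ruby's wife: object of the clause headed by 'convince'; c-commands the pronoun but lies outside its binding domain — allowed.

Claire, Ruby, Ruby's wife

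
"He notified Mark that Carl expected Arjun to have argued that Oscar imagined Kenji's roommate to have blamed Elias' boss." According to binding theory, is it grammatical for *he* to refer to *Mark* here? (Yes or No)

*Mark* is an R-expression; Principle C requires it to be free (not bound by any c-commanding expression).
— he: subject of the matrix clause; the pronoun c-commands the R-expression — coreference blocked (Principle C).

No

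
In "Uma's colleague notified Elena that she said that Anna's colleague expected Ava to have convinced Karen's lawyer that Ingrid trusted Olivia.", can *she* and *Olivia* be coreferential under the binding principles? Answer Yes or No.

*Olivia* is an R-expression; Principle C requires it to be free (not bound by any c-commanding expression).
— she: subject of the clause headed by 'said'; the pronoun c-commands the R-expression — coreference blocked (Principle C).

No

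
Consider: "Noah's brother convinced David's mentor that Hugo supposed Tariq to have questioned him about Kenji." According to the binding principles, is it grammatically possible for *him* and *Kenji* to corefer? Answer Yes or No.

No

*him* is a pronoun; Principle B requires it to be free in its binding domain — the clause headed by 'questioned'.
— Kenji: second object of the clause headed by 'questioned'; is c-commanded by the pronoun; coreference would bind this R-expression — blocked (Principle C).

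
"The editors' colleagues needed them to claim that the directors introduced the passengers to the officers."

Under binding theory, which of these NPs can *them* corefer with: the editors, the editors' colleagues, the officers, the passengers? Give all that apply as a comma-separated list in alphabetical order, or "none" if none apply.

the editors

*them* is a pronoun; Principle B requires it to be free in its binding domain — the matrix clause.
— the editors: possessor inside the subject DP of the matrix clause; does not c-command the pronoun — Principle B does not apply; allowed.
— the editors' colleagues: subject of the matrix clause; c-commands the pronoun within its binding domain — blocked (Principle B).
— the officers: second object of the clause headed by 'introduced'; is c-commanded by the pronoun; coreference would bind this R-expression — blocked (Principle C).
— the passengers: object of the clause headed by 'introduced'; is c-commanded by the pronoun; coreference would bind this R-expression — blocked (Principle C).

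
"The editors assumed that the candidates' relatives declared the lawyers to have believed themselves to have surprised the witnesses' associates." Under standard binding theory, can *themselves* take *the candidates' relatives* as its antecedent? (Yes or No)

*themselves* is a reflexive; Principle A requires it to be bound within its binding domain — the clause headed by 'believed'.
— the candidates' relatives: subject of the clause headed by 'declared'; c-commands the reflexive but lies outside its binding domain — cannot bind it (Principle A).

No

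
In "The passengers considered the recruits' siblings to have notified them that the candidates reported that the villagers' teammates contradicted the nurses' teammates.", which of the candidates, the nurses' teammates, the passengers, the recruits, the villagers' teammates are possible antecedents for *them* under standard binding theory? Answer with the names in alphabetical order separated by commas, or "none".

*them* is a pronoun; Principle B requires it to be free in its binding domain — the clause headed by 'notified'.
— the candidates: subject of the clause headed by 'reported'; is c-commanded by the pronoun; coreference would bind this R-expression — blocked (Principle C).
— the nurses' teammates: object of the clause headed by 'contradicted'; is c-commanded by the pronoun; coreference would bind this R-expression — blocked (Principle C).
— the passengers: subject of the matrix clause; c-commands the pronoun but lies outside its binding domain — allowed.
— the recruits: possessor inside the subject DP of the clause headed by 'notified'; does not c-command the pronoun — Principle B does not apply; allowed.
— the villagers' teammates: subject of the clause headed by 'contradicted'; is c-commanded by the pronoun; coreference would bind this R-expression — blocked (Principle C).

the passengers, the recruits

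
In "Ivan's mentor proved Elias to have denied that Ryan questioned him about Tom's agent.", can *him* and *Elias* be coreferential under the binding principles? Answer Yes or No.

Yes

*Elias* is an R-expression; Principle C requires it to be free (not bound by any c-commanding expression).
— him: object of the clause headed by 'questioned'; the pronoun does not c-command the R-expression — coreference allowed.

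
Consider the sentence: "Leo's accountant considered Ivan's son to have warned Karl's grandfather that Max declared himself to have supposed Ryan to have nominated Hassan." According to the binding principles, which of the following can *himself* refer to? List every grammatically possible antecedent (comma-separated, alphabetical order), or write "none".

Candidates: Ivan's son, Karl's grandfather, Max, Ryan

Max

*himself* is a reflexive; Principle A requires it to be bound within its binding domain — the clause headed by 'declared'.
— Ivan's son: subject of the clause headed by 'warned'; c-commands the reflexive but lies outside its binding domain — cannot bind it (Principle A).
— Karl's grandfather: object of the clause headed by 'warned'; c-commands the reflexive but lies outside its binding domain — cannot bind it (Principle A).
— Max: subject of the clause headed by 'declared'; c-commands the reflexive within its binding domain — allowed (Principle A).
— Ryan: subject of the clause headed by 'nominated'; does not c-command the reflexive — cannot bind it (Principle A).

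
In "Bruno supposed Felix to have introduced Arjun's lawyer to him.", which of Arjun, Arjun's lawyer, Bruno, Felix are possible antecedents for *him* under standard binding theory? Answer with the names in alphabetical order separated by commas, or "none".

Arjun, Bruno

*him* is a pronoun; Principle B requires it to be free in its binding domain — the clause headed by 'introduced'.
— Arjun: possessor inside the object DP of the clause headed by 'introduced'; does not c-command the pronoun — Principle B does not apply; allowed.
— Arjun's lawyer: object of the clause headed by 'introduced'; c-commands the pronoun within its binding domain — blocked (Principle B).
— Bruno: subject of the matrix clause; c-commands the pronoun but lies outside its binding domain — allowed.
— Felix: subject of the clause headed by 'introduced'; c-commands the pronoun within its binding domain — blocked (Principle B).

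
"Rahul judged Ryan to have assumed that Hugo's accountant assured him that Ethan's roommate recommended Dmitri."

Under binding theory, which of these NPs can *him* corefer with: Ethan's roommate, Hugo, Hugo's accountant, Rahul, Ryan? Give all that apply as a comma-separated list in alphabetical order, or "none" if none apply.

*him* is a pronoun; Principle B requires it to be free in its binding domain — the clause headed by 'assured'.
— Ethan's roommate: subject of the clause headed by 'recommended'; is c-commanded by the pronoun; coreference would bind this R-expression — blocked (Principle C).
— Hugo: possessor inside the subject DP of the clause headed by 'assured'; does not c-command the pronoun — Principle B does not apply; allowed.
— Hugo's accountant: subject of the clause headed by 'assured'; c-commands the pronoun within its binding domain — blocked (Principle B).
— Rahul: subject of the matrix clause; c-commands the pronoun but lies outside its binding domain — allowed.
— Ryan: subject of the clause headed by 'assumed'; c-commands the pronoun but lies outside its binding domain — allowed.

Hugo, Rahul, Ryan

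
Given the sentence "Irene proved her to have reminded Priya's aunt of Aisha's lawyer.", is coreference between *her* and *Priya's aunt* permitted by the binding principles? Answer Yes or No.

*her* is a pronoun; Principle B requires it to be free in its binding domain — the matrix clause.
— Priya's aunt: object of the clause headed by 'reminded'; is c-commanded by the pronoun; coreference would bind this R-expression — blocked (Principle C).

No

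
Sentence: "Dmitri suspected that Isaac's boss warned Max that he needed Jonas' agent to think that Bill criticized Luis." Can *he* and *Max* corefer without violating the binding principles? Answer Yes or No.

Yes

*Max* is an R-expression; Principle C requires it to be free (not bound by any c-commanding expression).
— he: subject of the clause headed by 'needed'; the pronoun does not c-command the R-expression — coreference allowed.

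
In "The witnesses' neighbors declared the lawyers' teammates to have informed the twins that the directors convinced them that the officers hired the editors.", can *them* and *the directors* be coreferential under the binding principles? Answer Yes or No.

*the directors* is an R-expression; Principle C requires it to be free (not bound by any c-commanding expression).
— them: object of the clause headed by 'convinced'; the R-expression locally c-commands the pronoun — coreference blocked (Principle B on the pronoun).

No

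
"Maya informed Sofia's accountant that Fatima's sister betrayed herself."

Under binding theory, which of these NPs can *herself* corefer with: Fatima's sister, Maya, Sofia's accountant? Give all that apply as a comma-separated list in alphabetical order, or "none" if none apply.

Fatima's sister

*herself* is a reflexive; Principle A requires it to be bound within its binding domain — the clause headed by 'betrayed'.
— Fatima's sister: subject of the clause headed by 'betrayed'; c-commands the reflexive within its binding domain — allowed (Principle A).
— Maya: subject of the matrix clause; c-commands the reflexive but lies outside its binding domain — cannot bind it (Principle A).
— Sofia's accountant: object of the matrix clause; c-commands the reflexive but lies outside its binding domain — cannot bind it (Principle A).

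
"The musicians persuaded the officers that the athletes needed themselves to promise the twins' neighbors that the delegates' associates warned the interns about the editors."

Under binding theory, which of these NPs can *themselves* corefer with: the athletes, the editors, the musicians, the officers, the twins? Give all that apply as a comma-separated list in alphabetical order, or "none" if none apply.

the athletes

*themselves* is a reflexive; Principle A requires it to be bound within its binding domain — the clause headed by 'needed'.
— the athletes: subject of the clause headed by 'needed'; c-commands the reflexive within its binding domain — allowed (Principle A).
— the editors: second object of the clause headed by 'warned'; does not c-command the reflexive — cannot bind it (Principle A).
— the musicians: subject of the matrix clause; c-commands the reflexive but lies outside its binding domain — cannot bind it (Principle A).
— the officers: object of the matrix clause; c-commands the reflexive but lies outside its binding domain — cannot bind it (Principle A).
— the twins: possessor inside the object DP of the clause headed by 'promise'; does not c-command the reflexive — cannot bind it (Principle A).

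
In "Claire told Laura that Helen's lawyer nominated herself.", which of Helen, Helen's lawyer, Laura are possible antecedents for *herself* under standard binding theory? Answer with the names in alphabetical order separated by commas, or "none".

*herself* is a reflexive; Principle A requires it to be bound within its binding domain — the clause headed by 'nominated'.
— Helen: possessor inside the subject DP of the clause headed by 'nominated'; does not c-command the reflexive — cannot bind it (Principle A).
— Helen's lawyer: subject of the clause headed by 'nominated'; c-commands the reflexive within its binding domain — allowed (Principle A).
— Laura: object of the matrix clause; c-commands the reflexive but lies outside its binding domain — cannot bind it (Principle A).

Helen's lawyer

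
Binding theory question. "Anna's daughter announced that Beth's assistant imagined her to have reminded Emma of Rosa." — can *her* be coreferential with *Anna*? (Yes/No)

Yes

*her* is a pronoun; Principle B requires it to be free in its binding domain — the clause headed by 'imagined'.
— Anna: possessor inside the subject DP of the matrix clause; does not c-command the pronoun — Principle B does not apply; allowed.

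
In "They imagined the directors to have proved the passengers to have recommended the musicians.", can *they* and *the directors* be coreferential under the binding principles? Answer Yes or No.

*the directors* is an R-expression; Principle C requires it to be free (not bound by any c-commanding expression).
— they: subject of the matrix clause; the pronoun c-commands the R-expression — coreference blocked (Principle C).

No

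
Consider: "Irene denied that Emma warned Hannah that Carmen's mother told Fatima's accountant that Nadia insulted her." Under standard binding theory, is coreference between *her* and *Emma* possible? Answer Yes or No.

Yes

*Emma* is an R-expression; Principle C requires it to be free (not bound by any c-commanding expression).
— her: object of the clause headed by 'insulted'; the pronoun does not c-command the R-expression — coreference allowed.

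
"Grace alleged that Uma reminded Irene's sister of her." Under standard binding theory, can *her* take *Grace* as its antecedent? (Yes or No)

Yes

*her* is a pronoun; Principle B requires it to be free in its binding domain — the clause headed by 'reminded'.
— Grace: subject of the matrix clause; c-commands the pronoun but lies outside its binding domain — allowed.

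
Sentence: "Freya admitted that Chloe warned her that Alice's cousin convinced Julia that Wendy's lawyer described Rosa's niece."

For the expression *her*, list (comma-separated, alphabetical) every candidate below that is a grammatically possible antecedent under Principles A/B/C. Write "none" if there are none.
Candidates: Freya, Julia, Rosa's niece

Freya

*her* is a pronoun; Principle B requires it to be free in its binding domain — the clause headed by 'warned'.
— Freya: subject of the matrix clause; c-commands the pronoun but lies outside its binding domain — allowed.
— Julia: object of the clause headed by 'convinced'; is c-commanded by the pronoun; coreference would bind this R-expression — blocked (Principle C).
— Rosa's niece: object of the clause headed by 'described'; is c-commanded by the pronoun; coreference would bind this R-expression — blocked (Principle C).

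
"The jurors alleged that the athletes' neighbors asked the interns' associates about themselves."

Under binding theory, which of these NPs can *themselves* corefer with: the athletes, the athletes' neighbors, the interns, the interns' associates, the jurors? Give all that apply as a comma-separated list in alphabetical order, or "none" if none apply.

the athletes' neighbors, the interns' associates

*themselves* is a reflexive; Principle A requires it to be bound within its binding domain — the clause headed by 'asked'.
— the athletes: possessor inside the subject DP of the clause headed by 'asked'; does not c-command the reflexive — cannot bind it (Principle A).
— the athletes' neighbors: subject of the clause headed by 'asked'; c-commands the reflexive within its binding domain — allowed (Principle A).
— the interns: possessor inside the object DP of the clause headed by 'asked'; does not c-command the reflexive — cannot bind it (Principle A).
— the interns' associates: object of the clause headed by 'asked'; c-commands the reflexive within its binding domain — allowed (Principle A).
— the jurors: subject of the matrix clause; c-commands the reflexive but lies outside its binding domain — cannot bind it (Principle A).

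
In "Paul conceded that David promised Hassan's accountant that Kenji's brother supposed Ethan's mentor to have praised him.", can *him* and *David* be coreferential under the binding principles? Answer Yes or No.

*David* is an R-expression; Principle C requires it to be free (not bound by any c-commanding expression).
— him: object of the clause headed by 'praised'; the pronoun does not c-command the R-expression — coreference allowed.

Yes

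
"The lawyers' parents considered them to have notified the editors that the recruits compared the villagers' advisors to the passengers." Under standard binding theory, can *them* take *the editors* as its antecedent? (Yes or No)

No

*them* is a pronoun; Principle B requires it to be free in its binding domain — the matrix clause.
— the editors: object of the clause headed by 'notified'; is c-commanded by the pronoun; coreference would bind this R-expression — blocked (Principle C).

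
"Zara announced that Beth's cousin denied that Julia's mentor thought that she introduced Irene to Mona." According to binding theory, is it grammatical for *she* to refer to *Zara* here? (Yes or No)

Yes

*Zara* is an R-expression; Principle C requires it to be free (not bound by any c-commanding expression).
— she: subject of the clause headed by 'introduced'; the pronoun does not c-command the R-expression — coreference allowed.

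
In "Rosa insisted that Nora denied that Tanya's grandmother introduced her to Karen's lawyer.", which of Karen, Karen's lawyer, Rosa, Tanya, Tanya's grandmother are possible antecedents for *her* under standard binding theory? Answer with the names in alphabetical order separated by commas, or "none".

*her* is a pronoun; Principle B requires it to be free in its binding domain — the clause headed by 'introduced'.
— Karen: possessor inside the second object DP of the clause headed by 'introduced'; is c-commanded by the pronoun; coreference would bind this R-expression — blocked (Principle C).
— Karen's lawyer: second object of the clause headed by 'introduced'; is c-commanded by the pronoun; coreference would bind this R-expression — blocked (Principle C).
— Rosa: subject of the matrix clause; c-commands the pronoun but lies outside its binding domain — allowed.
— Tanya: possessor inside the subject DP of the clause headed by 'introduced'; does not c-command the pronoun — Principle B does not apply; allowed.
— Tanya's grandmother: subject of the clause headed by 'introduced'; c-commands the pronoun within its binding domain — blocked (Principle B).

Rosa, Tanya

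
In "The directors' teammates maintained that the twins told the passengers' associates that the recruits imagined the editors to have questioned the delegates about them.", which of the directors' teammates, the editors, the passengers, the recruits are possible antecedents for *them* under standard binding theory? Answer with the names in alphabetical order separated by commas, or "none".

*them* is a pronoun; Principle B requires it to be free in its binding domain — the clause headed by 'questioned'.
— the directors' teammates: subject of the matrix clause; c-commands the pronoun but lies outside its binding domain — allowed.
— the editors: subject of the clause headed by 'questioned'; c-commands the pronoun within its binding domain — blocked (Principle B).
— the passengers: possessor inside the object DP of the clause headed by 'told'; does not c-command the pronoun — Principle B does not apply; allowed.
— the recruits: subject of the clause headed by 'imagined'; c-commands the pronoun but lies outside its binding domain — allowed.

the directors' teammates, the passengers, the recruits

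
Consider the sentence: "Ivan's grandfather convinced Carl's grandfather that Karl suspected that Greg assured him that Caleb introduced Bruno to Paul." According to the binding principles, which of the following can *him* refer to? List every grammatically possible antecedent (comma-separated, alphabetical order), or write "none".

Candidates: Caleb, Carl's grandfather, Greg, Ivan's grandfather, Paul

*him* is a pronoun; Principle B requires it to be free in its binding domain — the clause headed by 'assured'.
— Caleb: subject of the clause headed by 'introduced'; is c-commanded by the pronoun; coreference would bind this R-expression — blocked (Principle C).
— Carl's grandfather: object of the matrix clause; c-commands the pronoun but lies outside its binding domain — allowed.
— Greg: subject of the clause headed by 'assured'; c-commands the pronoun within its binding domain — blocked (Principle B).
— Ivan's grandfather: subject of the matrix clause; c-commands the pronoun but lies outside its binding domain — allowed.
— Paul: second object of the clause headed by 'introduced'; is c-commanded by the pronoun; coreference would bind this R-expression — blocked (Principle C).

Carl's grandfather, Ivan's grandfather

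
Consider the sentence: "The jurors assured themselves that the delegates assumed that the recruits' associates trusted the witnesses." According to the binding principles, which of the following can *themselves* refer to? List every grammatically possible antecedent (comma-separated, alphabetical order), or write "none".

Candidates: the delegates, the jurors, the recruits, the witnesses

the jurors

*themselves* is a reflexive; Principle A requires it to be bound within its binding domain — the matrix clause.
— the delegates: subject of the clause headed by 'assumed'; does not c-command the reflexive — cannot bind it (Principle A).
— the jurors: subject of the matrix clause; c-commands the reflexive within its binding domain — allowed (Principle A).
— the recruits: possessor inside the subject DP of the clause headed by 'trusted'; does not c-command the reflexive — cannot bind it (Principle A).
— the witnesses: object of the clause headed by 'trusted'; does not c-command the reflexive — cannot bind it (Principle A).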